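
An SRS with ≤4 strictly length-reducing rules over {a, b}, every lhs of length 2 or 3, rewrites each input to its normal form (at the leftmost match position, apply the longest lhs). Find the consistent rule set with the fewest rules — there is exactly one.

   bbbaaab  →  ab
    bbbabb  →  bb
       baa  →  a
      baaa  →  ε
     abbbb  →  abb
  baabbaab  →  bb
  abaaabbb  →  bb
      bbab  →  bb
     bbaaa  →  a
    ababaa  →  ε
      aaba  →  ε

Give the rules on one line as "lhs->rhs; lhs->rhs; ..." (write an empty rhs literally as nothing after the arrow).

aa->; aba->bb; ba->; bbb->bb

  | bbbaaab => bbaaab => baab => ab
  | bbbabb => bbabb => bbb => bb
  | baa => a
  | baaa => aa => ε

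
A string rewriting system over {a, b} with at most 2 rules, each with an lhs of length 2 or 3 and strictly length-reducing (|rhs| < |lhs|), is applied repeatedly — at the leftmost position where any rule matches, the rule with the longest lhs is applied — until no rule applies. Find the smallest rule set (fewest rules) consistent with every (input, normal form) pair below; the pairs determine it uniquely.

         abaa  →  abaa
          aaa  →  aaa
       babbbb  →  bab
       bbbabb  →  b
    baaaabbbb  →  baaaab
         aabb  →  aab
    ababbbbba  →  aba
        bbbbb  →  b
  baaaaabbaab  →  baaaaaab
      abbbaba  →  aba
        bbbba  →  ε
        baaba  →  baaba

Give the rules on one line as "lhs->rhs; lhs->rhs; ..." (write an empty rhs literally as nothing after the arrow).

  | abaa
  | aaa
  | babbbb => babbb => babb => bab
  | bbbabb => bbabb => bb => b

bb->b; bba->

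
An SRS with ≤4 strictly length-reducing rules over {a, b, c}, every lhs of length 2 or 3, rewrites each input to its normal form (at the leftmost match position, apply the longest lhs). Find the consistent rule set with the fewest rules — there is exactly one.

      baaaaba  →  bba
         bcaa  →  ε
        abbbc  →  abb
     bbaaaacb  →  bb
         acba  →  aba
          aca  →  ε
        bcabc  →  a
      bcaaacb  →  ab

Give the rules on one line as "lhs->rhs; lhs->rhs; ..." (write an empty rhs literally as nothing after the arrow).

  | baaaaba => baaba => bba
  | bcaa => aa => ε
  | abbbc => abb
  | bbaaaacb => bbaacb => bbcb => bb

aa->; ac->a; bc->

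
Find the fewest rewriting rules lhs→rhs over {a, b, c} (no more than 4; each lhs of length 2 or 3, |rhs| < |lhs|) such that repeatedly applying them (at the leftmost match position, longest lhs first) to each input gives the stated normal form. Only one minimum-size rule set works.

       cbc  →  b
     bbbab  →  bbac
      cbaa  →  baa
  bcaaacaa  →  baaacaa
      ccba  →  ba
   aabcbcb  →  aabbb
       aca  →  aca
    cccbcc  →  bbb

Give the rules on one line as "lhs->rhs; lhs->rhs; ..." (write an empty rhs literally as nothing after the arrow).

  | cbc => bc => b
  | bbbab => bbac
  | cbaa => baa
  | bcaaacaa => baaacaa

bab->ac; bc->b; cb->b; ccc->bb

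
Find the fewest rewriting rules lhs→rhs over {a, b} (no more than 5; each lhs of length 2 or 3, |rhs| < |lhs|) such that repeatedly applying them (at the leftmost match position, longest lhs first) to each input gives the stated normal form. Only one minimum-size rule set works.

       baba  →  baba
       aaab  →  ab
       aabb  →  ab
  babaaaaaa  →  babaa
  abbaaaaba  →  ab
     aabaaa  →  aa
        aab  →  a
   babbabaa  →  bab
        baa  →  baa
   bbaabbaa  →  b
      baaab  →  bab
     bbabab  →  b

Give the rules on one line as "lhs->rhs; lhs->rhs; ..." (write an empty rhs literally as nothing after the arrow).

aaa->a; aab->a; bb->b; bba->bb

  | baba
  | aaab => ab
  | aabb => ab
  | babaaaaaa => babaaaa => babaa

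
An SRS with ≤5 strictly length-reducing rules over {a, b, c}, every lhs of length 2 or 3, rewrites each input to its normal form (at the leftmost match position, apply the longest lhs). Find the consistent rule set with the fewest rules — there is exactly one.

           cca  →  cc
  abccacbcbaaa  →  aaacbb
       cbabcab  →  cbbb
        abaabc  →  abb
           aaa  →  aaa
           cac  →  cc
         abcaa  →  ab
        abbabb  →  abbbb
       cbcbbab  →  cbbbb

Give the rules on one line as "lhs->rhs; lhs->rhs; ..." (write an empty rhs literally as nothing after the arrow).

  | cca => cc
  | abccacbcbaaa => aaacbcbaaa => aaacbbaaa => aaacbbaa => aaacbba => aaacbb
  | cbabcab => cbbcab => cbbab => cbbb
  | abaabc => ababc => abbc => abb

ba->b; bc->b; bcc->a; ca->c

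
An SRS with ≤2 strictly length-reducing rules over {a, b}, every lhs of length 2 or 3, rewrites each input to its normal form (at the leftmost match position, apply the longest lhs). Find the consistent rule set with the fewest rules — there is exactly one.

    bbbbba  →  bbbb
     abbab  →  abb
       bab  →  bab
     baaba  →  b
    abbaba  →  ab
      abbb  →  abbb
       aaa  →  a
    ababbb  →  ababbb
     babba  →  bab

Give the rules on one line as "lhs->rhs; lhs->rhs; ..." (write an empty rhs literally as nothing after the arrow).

aa->; bba->b

  | bbbbba => bbbb
  | abbab => abb
  | bab
  | baaba => bba => b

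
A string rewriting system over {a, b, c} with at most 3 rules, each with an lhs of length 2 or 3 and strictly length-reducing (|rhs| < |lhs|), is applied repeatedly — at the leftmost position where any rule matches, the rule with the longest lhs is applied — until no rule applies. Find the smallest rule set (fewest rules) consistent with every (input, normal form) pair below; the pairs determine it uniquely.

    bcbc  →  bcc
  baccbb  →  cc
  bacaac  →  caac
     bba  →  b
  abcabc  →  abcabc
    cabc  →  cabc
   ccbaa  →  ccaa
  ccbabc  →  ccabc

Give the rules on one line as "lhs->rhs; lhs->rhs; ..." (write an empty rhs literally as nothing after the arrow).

  | bcbc => bcc
  | baccbb => ccbb => ccb => cc
  | bacaac => caac
  | bba => b

ba->; cb->c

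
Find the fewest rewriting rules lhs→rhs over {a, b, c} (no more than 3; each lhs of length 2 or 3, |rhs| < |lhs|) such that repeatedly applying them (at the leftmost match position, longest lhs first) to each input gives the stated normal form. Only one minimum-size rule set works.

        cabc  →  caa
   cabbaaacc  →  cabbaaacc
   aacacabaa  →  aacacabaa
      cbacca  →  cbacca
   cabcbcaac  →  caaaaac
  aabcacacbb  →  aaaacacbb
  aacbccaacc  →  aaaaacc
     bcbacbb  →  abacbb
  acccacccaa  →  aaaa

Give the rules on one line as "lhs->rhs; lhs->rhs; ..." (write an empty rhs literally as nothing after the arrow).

  | cabc => caa
  | cabbaaacc
  | aacacabaa
  | cbacca

bc->a; cbc->b; ccc->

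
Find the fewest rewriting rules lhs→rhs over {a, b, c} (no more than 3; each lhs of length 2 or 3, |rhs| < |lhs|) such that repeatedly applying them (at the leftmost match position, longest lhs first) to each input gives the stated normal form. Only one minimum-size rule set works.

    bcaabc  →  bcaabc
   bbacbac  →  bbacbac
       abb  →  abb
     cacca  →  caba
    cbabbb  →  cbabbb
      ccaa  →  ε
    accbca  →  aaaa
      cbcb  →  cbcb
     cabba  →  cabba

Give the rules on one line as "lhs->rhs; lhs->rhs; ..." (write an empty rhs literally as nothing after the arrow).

baa->; bbc->aa; cc->b

  | bcaabc
  | bbacbac
  | abb
  | cacca => caba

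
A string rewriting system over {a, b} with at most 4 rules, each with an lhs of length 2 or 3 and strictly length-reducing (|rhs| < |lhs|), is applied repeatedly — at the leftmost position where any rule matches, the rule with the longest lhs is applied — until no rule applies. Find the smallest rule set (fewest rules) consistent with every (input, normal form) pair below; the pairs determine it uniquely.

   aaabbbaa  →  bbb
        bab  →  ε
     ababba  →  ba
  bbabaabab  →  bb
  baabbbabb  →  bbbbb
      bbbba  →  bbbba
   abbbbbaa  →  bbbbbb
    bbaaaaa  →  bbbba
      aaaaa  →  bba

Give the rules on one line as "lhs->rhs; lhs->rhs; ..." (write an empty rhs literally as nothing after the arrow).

  | aaabbbaa => babbbaa => bbaa => bbb
  | bab => ε
  | ababba => babba => ba
  | bbabaabab => baabab => bbbab => bb

aa->b; ab->b; bab->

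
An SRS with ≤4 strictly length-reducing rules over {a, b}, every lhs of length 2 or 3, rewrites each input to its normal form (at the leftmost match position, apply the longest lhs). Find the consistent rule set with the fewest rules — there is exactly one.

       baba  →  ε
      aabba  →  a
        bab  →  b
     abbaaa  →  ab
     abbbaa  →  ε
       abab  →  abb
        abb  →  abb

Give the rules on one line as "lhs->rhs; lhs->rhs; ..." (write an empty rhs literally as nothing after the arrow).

  | baba => ba => ε
  | aabba => bbba => a
  | bab => b
  | abbaaa => abaa => aba => ab

aa->b; aba->ab; ba->; bbb->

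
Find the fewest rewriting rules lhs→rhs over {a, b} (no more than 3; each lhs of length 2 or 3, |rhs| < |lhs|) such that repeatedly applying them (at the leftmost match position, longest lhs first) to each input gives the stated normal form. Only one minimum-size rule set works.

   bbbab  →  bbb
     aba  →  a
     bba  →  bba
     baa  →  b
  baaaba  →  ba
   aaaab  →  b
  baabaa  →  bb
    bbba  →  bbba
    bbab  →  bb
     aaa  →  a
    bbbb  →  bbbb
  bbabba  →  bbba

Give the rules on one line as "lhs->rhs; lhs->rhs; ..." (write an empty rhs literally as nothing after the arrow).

  | bbbab => bbb
  | aba => a
  | bba
  | baa => b

aa->; ab->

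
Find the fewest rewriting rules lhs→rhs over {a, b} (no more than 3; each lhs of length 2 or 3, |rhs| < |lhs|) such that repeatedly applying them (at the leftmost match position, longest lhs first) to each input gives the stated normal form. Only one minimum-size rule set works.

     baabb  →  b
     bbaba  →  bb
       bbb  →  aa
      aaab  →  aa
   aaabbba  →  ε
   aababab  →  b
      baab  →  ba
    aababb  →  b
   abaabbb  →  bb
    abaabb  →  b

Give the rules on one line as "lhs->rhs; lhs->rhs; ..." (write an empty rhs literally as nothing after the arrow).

ab->; aba->; bbb->aa

  | baabb => bab => b
  | bbaba => bb
  | bbb => aa
  | aaab => aa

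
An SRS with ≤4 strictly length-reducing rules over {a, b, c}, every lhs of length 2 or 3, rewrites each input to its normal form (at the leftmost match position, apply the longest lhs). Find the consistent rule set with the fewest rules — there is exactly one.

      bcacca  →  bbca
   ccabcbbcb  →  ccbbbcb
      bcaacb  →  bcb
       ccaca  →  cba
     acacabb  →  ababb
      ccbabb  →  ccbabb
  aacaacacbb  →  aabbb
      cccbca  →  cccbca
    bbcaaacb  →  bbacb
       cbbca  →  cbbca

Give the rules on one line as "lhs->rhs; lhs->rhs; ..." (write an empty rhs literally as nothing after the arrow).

abc->b; caa->; cac->b

  | bcacca => bbca
  | ccabcbbcb => ccbbbcb
  | bcaacb => bcb
  | ccaca => cba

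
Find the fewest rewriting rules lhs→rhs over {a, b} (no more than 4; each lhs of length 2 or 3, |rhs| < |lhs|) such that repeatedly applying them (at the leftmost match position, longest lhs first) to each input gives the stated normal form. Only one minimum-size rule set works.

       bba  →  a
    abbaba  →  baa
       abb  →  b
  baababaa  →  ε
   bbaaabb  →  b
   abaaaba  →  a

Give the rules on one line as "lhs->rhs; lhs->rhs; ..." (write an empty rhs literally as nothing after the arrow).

  | bba => a
  | abbaba => baba => baa
  | abb => b
  | baababaa => baabaa => baaa => bb => ε

aaa->b; ab->; bab->ba; bb->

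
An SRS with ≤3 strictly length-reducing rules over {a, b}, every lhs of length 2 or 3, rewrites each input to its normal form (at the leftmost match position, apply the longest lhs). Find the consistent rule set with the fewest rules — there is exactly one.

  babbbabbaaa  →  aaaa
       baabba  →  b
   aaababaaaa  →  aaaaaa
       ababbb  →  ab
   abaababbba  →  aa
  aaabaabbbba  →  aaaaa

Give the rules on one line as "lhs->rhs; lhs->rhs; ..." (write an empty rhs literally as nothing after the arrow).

aba->a; ba->b; bb->

  | babbbabbaaa => bbbbabbaaa => bbabbaaa => abbaaa => aaaa
  | baabba => babba => bbba => ba => b
  | aaababaaaa => aaabaaaa => aaaaaa
  | ababbb => abbb => ab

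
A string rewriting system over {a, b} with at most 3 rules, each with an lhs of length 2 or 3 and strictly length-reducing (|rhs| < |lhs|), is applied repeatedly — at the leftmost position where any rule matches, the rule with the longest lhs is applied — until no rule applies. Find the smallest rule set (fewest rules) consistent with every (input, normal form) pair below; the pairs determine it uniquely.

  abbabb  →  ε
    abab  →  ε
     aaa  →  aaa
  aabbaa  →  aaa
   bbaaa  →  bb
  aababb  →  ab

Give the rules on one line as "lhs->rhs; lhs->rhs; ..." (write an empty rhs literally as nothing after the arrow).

  | abbabb => abb => ε
  | abab => abb => ε
  | aaa
  | aabbaa => aaa

abb->; ba->b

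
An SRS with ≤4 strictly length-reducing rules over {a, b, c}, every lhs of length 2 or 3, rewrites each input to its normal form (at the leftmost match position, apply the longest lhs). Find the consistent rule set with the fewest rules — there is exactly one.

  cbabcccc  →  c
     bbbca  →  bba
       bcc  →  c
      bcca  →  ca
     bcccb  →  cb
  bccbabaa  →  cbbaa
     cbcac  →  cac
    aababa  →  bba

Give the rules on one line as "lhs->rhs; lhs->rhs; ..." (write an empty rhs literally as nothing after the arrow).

ab->b; bc->; cc->c

  | cbabcccc => cbbcccc => cbccc => ccc => cc => c
  | bbbca => bba
  | bcc => c
  | bcca => ca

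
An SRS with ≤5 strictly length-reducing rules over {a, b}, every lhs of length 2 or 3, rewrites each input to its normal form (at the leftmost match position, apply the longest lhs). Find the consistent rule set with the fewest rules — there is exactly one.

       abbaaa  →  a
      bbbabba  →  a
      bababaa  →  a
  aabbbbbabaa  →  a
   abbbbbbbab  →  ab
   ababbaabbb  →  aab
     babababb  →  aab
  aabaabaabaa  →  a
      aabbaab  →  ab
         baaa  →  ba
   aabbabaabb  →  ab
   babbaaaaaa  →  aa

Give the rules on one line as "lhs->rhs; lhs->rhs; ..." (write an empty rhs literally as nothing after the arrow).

aaa->a; aba->a; bab->a; bb->b

  | abbaaa => abaaa => aaa => a
  | bbbabba => bbabba => babba => aba => a
  | bababaa => aabaa => aaa => a
  | aabbbbbabaa => aabbbbabaa => aabbbabaa => aabbabaa => aababaa => aabaa => aaa => a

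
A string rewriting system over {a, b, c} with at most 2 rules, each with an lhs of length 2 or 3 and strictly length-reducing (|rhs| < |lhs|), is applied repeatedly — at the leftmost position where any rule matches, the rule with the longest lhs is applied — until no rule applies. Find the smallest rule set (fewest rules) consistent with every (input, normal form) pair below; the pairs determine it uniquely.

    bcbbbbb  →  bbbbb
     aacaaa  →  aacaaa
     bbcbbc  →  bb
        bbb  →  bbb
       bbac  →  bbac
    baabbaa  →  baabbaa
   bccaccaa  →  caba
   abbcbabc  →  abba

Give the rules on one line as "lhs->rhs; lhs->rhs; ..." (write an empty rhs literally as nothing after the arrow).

bc->; cca->b

  | bcbbbbb => bbbbb
  | aacaaa
  | bbcbbc => bbbc => bb
  | bbb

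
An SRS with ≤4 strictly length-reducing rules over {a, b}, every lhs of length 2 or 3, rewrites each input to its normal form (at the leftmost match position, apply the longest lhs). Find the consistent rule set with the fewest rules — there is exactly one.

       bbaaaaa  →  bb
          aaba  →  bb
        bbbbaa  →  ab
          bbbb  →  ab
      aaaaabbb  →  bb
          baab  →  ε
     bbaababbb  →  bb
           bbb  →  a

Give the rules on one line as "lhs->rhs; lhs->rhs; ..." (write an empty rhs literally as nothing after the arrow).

  | bbaaaaa => bbaaaa => bbaaa => bbaa => bba => bb
  | aaba => bba => bb
  | bbbbaa => abaa => aba => ab
  | bbbb => ab

aa->b; ba->b; bab->; bbb->a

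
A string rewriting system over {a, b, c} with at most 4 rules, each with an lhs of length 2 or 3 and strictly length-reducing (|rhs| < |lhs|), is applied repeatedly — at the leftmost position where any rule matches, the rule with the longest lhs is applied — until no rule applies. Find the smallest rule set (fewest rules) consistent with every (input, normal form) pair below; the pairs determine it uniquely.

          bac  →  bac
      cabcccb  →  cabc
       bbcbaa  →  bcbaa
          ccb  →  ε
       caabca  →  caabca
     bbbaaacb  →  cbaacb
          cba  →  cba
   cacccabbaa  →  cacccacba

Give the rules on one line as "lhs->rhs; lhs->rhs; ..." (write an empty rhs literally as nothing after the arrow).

bb->b; bba->cb; ccb->

  | bac
  | cabcccb => cabc
  | bbcbaa => bcbaa
  | ccb => ε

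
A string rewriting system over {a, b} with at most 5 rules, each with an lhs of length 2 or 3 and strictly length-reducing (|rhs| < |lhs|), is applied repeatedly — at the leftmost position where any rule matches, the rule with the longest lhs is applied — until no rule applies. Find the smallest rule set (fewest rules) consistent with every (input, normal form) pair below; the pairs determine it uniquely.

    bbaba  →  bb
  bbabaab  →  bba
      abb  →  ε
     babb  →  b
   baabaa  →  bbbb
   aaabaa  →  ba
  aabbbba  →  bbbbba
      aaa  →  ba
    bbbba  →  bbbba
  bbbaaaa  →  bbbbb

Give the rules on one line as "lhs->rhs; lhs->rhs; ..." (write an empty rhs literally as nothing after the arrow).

  | bbaba => bb
  | bbabaab => bbab => bba
  | abb => ε
  | babb => b

aa->b; ab->a; aba->; abb->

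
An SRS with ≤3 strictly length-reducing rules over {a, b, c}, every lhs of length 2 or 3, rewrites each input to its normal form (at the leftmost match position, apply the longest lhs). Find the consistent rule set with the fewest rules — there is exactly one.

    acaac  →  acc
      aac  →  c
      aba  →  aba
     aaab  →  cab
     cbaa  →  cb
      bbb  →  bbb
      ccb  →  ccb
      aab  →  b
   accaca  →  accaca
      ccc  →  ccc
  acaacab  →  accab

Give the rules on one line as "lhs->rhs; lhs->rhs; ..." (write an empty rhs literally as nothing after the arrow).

aa->; aaa->ca

  | acaac => acc
  | aac => c
  | aba
  | aaab => cab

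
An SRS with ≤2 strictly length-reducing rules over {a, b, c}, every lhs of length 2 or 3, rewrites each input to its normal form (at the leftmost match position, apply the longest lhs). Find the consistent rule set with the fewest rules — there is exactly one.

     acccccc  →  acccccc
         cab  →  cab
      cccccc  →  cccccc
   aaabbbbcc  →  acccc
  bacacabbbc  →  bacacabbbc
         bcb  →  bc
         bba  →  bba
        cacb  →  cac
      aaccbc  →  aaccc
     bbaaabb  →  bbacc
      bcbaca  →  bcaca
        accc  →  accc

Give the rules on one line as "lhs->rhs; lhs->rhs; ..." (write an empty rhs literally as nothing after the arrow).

  | acccccc
  | cab
  | cccccc
  | aaabbbbcc => accbbbcc => accbbcc => accbcc => acccc

aab->cc; cb->c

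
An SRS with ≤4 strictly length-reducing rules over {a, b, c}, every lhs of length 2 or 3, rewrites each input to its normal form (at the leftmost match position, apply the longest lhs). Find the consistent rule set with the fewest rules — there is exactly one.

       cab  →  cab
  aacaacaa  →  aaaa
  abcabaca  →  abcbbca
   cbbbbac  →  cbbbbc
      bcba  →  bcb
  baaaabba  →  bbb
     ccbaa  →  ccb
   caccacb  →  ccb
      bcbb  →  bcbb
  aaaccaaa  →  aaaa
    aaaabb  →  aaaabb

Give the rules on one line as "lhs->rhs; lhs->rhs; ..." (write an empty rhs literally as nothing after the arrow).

aba->bb; ac->; ba->b

  | cab
  | aacaacaa => aaacaa => aaaa
  | abcabaca => abcbbca
  | cbbbbac => cbbbbc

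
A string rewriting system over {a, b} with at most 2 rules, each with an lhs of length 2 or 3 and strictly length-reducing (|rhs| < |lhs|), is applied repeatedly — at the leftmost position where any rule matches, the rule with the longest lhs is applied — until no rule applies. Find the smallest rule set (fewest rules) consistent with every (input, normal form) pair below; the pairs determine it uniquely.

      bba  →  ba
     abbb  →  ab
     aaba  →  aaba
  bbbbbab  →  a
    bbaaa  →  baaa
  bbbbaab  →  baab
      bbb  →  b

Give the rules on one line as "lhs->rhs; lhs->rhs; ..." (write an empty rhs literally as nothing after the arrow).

bab->a; bb->b

  | bba => ba
  | abbb => abb => ab
  | aaba
  | bbbbbab => bbbbab => bbbab => bbab => bab => a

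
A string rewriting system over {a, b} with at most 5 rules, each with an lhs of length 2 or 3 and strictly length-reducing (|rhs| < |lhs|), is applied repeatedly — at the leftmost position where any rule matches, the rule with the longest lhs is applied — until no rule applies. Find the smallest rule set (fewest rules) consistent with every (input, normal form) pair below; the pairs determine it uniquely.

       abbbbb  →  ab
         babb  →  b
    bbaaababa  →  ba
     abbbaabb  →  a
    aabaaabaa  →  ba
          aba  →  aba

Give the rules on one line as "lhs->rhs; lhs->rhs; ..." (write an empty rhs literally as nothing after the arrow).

aa->a; aab->ba; bab->; bb->b

  | abbbbb => abbbb => abbb => abb => ab
  | babb => b
  | bbaaababa => baaababa => baababa => bbaaba => baaba => bbaa => baa => ba
  | abbbaabb => abbaabb => abaabb => abbab => abab => a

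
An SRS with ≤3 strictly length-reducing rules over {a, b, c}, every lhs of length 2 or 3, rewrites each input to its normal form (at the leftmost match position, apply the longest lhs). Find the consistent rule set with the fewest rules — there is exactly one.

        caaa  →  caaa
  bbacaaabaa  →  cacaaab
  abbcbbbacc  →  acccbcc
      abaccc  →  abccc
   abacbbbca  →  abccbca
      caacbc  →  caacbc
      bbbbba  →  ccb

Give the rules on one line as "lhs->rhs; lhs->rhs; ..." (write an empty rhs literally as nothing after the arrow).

ba->b; bb->c

  | caaa
  | bbacaaabaa => cacaaabaa => cacaaaba => cacaaab
  | abbcbbbacc => accbbbacc => acccbacc => acccbcc
  | abaccc => abccc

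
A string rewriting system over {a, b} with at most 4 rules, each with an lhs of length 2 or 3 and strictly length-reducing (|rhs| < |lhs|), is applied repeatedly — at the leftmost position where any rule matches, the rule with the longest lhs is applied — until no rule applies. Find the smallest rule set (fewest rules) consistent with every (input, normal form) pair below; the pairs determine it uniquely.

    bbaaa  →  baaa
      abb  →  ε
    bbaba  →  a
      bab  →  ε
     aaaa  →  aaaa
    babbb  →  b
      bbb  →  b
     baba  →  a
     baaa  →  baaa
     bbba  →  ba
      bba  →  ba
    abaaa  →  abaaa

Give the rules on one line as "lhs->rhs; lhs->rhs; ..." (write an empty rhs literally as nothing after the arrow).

  | bbaaa => baaa
  | abb => ε
  | bbaba => baba => a
  | bab => ε

abb->; bab->; bb->b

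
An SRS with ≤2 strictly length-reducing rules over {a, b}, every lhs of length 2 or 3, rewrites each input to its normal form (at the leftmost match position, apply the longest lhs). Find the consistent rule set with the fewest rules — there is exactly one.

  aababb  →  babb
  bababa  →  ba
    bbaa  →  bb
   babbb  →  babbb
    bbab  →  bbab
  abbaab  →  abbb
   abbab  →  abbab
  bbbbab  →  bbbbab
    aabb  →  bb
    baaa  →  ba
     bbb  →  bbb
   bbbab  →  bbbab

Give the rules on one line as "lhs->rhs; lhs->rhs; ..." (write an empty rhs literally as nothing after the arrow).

  | aababb => babb
  | bababa => baba => ba
  | bbaa => bb
  | babbb

aa->; aba->a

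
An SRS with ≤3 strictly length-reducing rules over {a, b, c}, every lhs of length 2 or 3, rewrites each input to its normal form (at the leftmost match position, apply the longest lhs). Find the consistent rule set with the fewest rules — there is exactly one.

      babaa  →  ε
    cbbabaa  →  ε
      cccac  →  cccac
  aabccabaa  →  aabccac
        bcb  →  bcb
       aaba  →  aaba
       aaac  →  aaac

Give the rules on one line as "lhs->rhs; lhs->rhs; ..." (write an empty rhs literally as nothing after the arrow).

  | babaa => bac => ε
  | cbbabaa => babaa => bac => ε
  | cccac
  | aabccabaa => aabccac

baa->c; bac->; cbb->b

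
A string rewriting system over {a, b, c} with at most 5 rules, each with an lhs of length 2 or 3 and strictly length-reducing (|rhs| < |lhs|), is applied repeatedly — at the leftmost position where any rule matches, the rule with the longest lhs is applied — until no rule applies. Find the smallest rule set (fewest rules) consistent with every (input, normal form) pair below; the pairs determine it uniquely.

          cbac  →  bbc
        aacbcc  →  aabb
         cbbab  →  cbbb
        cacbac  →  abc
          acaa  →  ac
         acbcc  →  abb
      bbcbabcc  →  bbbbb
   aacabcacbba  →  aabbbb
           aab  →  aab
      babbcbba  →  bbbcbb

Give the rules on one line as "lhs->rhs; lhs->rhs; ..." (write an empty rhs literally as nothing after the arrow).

ba->b; ca->c; cba->bb; cc->a

  | cbac => bbc
  | aacbcc => aacba => aabb
  | cbbab => cbbb
  | cacbac => ccbac => abac => abc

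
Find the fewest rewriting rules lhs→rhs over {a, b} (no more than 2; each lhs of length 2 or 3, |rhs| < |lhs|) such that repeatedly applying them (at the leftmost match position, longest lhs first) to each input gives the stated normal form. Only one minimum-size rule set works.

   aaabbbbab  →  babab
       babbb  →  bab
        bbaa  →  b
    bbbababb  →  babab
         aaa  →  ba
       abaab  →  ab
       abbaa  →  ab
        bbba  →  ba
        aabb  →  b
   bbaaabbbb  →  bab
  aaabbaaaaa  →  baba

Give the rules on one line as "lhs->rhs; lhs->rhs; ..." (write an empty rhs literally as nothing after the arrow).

aa->b; bb->b

  | aaabbbbab => babbbbab => babbbab => babbab => babab
  | babbb => babb => bab
  | bbaa => baa => bb => b
  | bbbababb => bbababb => bababb => babab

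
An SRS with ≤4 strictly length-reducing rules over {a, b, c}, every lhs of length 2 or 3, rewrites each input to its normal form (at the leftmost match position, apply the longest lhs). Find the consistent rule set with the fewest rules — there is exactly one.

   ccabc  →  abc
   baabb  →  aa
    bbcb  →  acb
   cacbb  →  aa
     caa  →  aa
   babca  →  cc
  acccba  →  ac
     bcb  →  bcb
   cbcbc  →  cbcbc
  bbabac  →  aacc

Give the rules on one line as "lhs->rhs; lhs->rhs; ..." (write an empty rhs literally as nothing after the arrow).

  | ccabc => cabc => abc
  | baabb => cabb => abb => aa
  | bbcb => acb
  | cacbb => acbb => aca => aa

ba->c; bb->a; ca->a; ccc->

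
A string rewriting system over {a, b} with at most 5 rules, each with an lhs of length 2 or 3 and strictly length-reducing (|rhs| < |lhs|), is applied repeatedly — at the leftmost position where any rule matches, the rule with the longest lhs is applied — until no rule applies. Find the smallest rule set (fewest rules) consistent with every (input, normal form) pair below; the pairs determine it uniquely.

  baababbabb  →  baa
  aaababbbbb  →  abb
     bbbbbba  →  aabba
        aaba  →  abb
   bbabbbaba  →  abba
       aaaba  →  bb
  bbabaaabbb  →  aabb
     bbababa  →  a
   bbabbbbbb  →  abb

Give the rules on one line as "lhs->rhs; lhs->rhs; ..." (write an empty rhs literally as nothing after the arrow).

aaa->a; aba->bb; bab->aa; bbb->ba

  | baababbabb => babbbbabb => aabbbabb => aabaabb => abbabb => abaab => bbab => baa
  | aaababbbbb => ababbbbb => bbbbbbb => babbbb => aabbb => aaba => abb
  | bbbbbba => babbba => aabba
  | aaba => abb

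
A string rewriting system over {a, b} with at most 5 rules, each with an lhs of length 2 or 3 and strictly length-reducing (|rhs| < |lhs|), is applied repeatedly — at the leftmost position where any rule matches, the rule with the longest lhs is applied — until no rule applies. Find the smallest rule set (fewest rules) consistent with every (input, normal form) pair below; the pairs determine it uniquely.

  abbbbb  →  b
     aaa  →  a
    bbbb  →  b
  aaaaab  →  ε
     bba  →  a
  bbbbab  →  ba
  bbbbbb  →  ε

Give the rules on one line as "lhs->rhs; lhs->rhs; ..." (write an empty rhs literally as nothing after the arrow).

  | abbbbb => bbbb => abb => b
  | aaa => aa => a
  | bbbb => abb => b
  | aaaaab => aaaab => aaab => aab => ab => ε

aa->a; ab->; bab->ba; bb->a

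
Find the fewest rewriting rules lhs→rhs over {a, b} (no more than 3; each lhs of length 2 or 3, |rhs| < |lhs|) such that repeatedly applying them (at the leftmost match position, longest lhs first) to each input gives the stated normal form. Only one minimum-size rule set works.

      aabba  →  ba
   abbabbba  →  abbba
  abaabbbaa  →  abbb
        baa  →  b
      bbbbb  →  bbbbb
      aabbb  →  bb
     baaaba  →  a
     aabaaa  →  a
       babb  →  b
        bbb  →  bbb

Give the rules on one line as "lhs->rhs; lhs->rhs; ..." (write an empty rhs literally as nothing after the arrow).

  | aabba => ba
  | abbabbba => abbba
  | abaabbbaa => abbbaa => abbb
  | baa => b

aa->; aab->; bab->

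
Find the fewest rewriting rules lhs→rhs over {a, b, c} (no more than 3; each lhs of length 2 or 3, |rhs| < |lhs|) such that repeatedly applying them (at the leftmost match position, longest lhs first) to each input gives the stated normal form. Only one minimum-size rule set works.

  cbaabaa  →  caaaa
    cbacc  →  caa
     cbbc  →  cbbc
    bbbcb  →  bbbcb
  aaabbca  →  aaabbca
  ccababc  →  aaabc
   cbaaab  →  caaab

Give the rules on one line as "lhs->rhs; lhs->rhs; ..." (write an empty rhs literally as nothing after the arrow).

ba->a; cc->a

  | cbaabaa => caabaa => caaaa
  | cbacc => cacc => caa
  | cbbc
  | bbbcb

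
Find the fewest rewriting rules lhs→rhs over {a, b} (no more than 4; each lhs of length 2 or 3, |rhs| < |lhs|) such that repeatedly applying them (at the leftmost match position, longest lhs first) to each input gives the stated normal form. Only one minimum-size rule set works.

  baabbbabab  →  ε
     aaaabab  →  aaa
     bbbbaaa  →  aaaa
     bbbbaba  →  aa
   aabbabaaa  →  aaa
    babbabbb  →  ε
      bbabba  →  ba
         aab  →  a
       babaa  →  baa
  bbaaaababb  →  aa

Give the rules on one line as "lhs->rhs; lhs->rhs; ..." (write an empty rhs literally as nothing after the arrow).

ab->; bb->; bbb->aa

  | baabbbabab => babbabab => bbabab => abab => ab => ε
  | aaaabab => aaaab => aaa
  | bbbbaaa => aabaaa => aaaa
  | bbbbaba => aababa => aaba => aa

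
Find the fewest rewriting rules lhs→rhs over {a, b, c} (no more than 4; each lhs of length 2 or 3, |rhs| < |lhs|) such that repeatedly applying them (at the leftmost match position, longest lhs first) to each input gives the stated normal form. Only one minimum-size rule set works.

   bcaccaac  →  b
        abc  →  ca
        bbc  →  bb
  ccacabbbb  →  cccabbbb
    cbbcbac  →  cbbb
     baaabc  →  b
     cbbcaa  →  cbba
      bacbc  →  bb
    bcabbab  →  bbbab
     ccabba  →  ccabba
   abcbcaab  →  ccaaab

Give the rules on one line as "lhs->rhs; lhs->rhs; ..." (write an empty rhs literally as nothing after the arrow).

  | bcaccaac => bccaac => bcaac => bac => bc => b
  | abc => ca
  | bbc => bb
  | ccacabbbb => cccabbbb

abc->ca; ac->c; bc->b; bca->b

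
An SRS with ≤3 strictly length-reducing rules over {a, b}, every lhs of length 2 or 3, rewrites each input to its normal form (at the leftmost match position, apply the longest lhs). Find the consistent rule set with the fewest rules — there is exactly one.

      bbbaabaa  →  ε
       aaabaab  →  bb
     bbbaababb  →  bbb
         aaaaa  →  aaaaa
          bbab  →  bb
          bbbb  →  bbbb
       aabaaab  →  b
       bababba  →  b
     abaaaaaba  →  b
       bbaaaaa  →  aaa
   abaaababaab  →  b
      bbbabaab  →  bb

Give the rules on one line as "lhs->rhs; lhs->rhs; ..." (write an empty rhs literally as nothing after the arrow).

ab->b; aba->b; ba->

  | bbbaabaa => bbabaa => bbaa => ba => ε
  | aaabaab => aabab => abb => bb
  | bbbaababb => bbababb => bbabb => bbb
  | aaaaa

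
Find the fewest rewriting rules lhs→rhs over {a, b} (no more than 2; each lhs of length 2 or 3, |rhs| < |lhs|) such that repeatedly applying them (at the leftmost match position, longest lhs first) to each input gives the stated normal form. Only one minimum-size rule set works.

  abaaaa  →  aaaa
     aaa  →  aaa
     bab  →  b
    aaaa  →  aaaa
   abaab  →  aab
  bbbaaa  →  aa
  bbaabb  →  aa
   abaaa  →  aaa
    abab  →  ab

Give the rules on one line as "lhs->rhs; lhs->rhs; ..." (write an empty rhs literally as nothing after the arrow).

ba->; bb->

  | abaaaa => aaaa
  | aaa
  | bab => b
  | aaaa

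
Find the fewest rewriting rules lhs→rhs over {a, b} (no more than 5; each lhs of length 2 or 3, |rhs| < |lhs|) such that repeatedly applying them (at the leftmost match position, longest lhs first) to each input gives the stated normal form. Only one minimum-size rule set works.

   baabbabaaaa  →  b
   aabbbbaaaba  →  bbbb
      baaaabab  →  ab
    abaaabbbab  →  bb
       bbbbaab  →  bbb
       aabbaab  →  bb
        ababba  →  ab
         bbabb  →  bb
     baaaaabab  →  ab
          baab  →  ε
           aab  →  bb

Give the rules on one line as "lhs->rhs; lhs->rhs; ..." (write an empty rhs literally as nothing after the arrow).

aa->b; abb->a; ba->b; bab->

  | baabbabaaaa => babbabaaaa => babaaaa => aaaa => baa => ba => b
  | aabbbbaaaba => bbbbbaaaba => bbbbbaaba => bbbbbaba => bbbba => bbbb
  | baaaabab => baaabab => baabab => babab => ab
  | abaaabbbab => abaabbbab => ababbbab => abbab => aab => bb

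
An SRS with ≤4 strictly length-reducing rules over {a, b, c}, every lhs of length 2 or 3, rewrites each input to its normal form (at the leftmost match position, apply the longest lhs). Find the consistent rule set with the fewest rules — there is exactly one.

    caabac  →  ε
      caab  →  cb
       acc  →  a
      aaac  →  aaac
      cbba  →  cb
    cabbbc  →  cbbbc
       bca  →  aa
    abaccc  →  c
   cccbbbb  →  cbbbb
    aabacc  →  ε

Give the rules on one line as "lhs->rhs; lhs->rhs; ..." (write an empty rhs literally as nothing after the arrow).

  | caabac => cabac => cbac => cc => ε
  | caab => cab => cb
  | acc => a
  | aaac

ab->b; ba->; bca->aa; cc->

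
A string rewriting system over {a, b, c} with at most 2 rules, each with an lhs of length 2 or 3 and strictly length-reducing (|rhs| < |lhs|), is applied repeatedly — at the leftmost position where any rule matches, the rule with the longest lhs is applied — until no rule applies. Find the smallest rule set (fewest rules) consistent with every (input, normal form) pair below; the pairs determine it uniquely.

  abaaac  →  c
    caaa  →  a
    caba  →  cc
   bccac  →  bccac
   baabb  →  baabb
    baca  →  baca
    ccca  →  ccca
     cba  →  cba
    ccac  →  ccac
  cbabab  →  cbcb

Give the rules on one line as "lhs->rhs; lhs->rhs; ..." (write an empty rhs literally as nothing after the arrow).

  | abaaac => caac => c
  | caaa => a
  | caba => cc
  | bccac

aba->c; caa->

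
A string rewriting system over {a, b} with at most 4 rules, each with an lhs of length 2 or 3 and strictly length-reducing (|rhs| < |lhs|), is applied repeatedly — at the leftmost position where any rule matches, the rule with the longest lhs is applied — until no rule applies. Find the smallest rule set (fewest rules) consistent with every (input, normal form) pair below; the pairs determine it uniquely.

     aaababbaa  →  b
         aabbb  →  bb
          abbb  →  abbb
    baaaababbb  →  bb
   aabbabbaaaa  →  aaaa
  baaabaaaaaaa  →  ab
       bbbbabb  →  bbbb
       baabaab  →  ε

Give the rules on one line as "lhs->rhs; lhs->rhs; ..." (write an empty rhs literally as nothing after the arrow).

aab->; ba->b; bab->ab; bba->

  | aaababbaa => aabbaa => baa => ba => b
  | aabbb => bb
  | abbb
  | baaaababbb => baaababbb => baababbb => bababbb => ababbb => aabbb => bb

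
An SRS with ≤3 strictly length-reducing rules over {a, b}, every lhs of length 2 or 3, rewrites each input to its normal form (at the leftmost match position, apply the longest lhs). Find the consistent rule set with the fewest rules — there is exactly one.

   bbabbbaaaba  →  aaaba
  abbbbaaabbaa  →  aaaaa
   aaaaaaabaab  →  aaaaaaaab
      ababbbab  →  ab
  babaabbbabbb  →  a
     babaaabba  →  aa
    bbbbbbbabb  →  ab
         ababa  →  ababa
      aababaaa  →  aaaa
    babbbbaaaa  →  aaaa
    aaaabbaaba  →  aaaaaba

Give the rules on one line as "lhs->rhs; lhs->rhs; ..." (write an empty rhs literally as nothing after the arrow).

abb->; baa->a; bb->a

  | bbabbbaaaba => aabbbaaaba => abaaaba => aaaba
  | abbbbaaabbaa => bbaaabbaa => aaaabbaa => aaaaa
  | aaaaaaabaab => aaaaaaaab
  | ababbbab => abbab => ab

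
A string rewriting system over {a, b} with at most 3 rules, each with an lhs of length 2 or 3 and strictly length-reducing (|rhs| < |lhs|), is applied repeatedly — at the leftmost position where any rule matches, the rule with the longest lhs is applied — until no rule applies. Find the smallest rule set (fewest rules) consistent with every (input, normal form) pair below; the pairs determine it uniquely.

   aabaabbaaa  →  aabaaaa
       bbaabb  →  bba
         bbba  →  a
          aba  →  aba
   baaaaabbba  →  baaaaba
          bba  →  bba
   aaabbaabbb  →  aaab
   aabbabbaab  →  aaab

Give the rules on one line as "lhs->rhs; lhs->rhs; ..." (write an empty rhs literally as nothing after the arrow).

abb->; bbb->

  | aabaabbaaa => aabaaaa
  | bbaabb => bba
  | bbba => a
  | aba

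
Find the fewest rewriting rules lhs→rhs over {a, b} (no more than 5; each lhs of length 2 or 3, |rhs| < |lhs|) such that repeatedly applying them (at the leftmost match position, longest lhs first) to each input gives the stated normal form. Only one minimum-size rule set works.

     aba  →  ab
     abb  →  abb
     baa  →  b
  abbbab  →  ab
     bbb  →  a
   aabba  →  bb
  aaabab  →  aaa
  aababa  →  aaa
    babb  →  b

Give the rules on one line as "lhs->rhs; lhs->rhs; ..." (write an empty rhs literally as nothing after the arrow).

  | aba => ab
  | abb
  | baa => ba => b
  | abbbab => aaab => ab

aab->b; ba->b; bab->aa; bbb->a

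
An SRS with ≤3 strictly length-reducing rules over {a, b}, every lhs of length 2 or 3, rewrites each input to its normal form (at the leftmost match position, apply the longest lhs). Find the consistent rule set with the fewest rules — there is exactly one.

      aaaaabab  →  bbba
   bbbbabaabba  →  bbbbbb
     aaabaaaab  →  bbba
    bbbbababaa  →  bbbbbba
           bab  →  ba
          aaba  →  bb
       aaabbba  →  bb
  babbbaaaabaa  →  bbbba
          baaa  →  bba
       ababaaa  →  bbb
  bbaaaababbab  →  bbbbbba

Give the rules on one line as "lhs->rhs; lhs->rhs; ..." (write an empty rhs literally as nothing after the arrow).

aa->b; aab->ba; ab->a

  | aaaaabab => baaabab => bbabab => bbaab => bbba
  | bbbbabaabba => bbbbaaabba => bbbbbabba => bbbbbaba => bbbbbaa => bbbbbb
  | aaabaaaab => babaaaab => baaaaab => bbaaab => bbbab => bbba
  | bbbbababaa => bbbbaabaa => bbbbbaaa => bbbbbba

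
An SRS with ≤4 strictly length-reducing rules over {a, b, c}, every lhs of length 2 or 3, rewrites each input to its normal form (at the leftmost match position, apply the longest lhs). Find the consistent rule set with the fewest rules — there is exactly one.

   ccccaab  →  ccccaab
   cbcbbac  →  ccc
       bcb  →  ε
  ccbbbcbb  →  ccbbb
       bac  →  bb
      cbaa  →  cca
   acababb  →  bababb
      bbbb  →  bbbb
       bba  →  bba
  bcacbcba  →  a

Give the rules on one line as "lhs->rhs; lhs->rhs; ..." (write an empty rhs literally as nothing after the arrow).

ac->b; bcb->; cba->cc

  | ccccaab
  | cbcbbac => cbac => ccc
  | bcb => ε
  | ccbbbcbb => ccbbb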